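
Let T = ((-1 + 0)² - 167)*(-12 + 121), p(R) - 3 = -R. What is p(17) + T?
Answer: -18108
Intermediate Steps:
p(R) = 3 - R
T = -18094 (T = ((-1)² - 167)*109 = (1 - 167)*109 = -166*109 = -18094)
p(17) + T = (3 - 1*17) - 18094 = (3 - 17) - 18094 = -14 - 18094 = -18108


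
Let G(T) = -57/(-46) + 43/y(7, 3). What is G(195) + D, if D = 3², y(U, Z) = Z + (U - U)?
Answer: 3391/138 ≈ 24.572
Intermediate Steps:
y(U, Z) = Z (y(U, Z) = Z + 0 = Z)
D = 9
G(T) = 2149/138 (G(T) = -57/(-46) + 43/3 = -57*(-1/46) + 43*(⅓) = 57/46 + 43/3 = 2149/138)
G(195) + D = 2149/138 + 9 = 3391/138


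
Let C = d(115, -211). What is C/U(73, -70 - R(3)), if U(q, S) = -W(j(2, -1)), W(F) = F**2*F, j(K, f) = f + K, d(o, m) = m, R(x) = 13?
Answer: 211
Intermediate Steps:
C = -211
j(K, f) = K + f
W(F) = F**3
U(q, S) = -1 (U(q, S) = -(2 - 1)**3 = -1*1**3 = -1*1 = -1)
C/U(73, -70 - R(3)) = -211/(-1) = -211*(-1) = 211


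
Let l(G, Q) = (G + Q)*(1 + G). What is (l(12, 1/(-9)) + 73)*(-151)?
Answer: -309248/9 ≈ -34361.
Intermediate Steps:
l(G, Q) = (1 + G)*(G + Q)
(l(12, 1/(-9)) + 73)*(-151) = ((12 + 1/(-9) + 12² + 12/(-9)) + 73)*(-151) = ((12 - ⅑ + 144 + 12*(-⅑)) + 73)*(-151) = ((12 - ⅑ + 144 - 4/3) + 73)*(-151) = (1391/9 + 73)*(-151) = (2048/9)*(-151) = -309248/9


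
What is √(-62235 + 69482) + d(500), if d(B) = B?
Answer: 500 + √7247 ≈ 585.13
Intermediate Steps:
√(-62235 + 69482) + d(500) = √(-62235 + 69482) + 500 = √7247 + 500 = 500 + √7247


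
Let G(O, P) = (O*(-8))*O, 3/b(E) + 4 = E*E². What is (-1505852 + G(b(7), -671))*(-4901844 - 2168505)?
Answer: 135950255715964404/12769 ≈ 1.0647e+13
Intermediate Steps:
b(E) = 3/(-4 + E³) (b(E) = 3/(-4 + E*E²) = 3/(-4 + E³))
G(O, P) = -8*O² (G(O, P) = (-8*O)*O = -8*O²)
(-1505852 + G(b(7), -671))*(-4901844 - 2168505) = (-1505852 - 8*9/(-4 + 7³)²)*(-4901844 - 2168505) = (-1505852 - 8*9/(-4 + 343)²)*(-7070349) = (-1505852 - 8*(3/339)²)*(-7070349) = (-1505852 - 8*(3*(1/339))²)*(-7070349) = (-1505852 - 8*(1/113)²)*(-7070349) = (-1505852 - 8*1/12769)*(-7070349) = (-1505852 - 8/12769)*(-7070349) = -19228224196/12769*(-7070349) = 135950255715964404/12769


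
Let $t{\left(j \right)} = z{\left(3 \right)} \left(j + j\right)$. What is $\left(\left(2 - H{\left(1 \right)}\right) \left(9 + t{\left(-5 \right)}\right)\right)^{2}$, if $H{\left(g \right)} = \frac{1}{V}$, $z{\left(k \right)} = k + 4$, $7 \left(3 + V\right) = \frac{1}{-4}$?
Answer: $\frac{145878084}{7225} \approx 20191.0$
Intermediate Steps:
$V = - \frac{85}{28}$ ($V = -3 + \frac{1}{7 \left(-4\right)} = -3 + \frac{1}{7} \left(- \frac{1}{4}\right) = -3 - \frac{1}{28} = - \frac{85}{28} \approx -3.0357$)
$z{\left(k \right)} = 4 + k$
$t{\left(j \right)} = 14 j$ ($t{\left(j \right)} = \left(4 + 3\right) \left(j + j\right) = 7 \cdot 2 j = 14 j$)
$H{\left(g \right)} = - \frac{28}{85}$ ($H{\left(g \right)} = \frac{1}{- \frac{85}{28}} = - \frac{28}{85}$)
$\left(\left(2 - H{\left(1 \right)}\right) \left(9 + t{\left(-5 \right)}\right)\right)^{2} = \left(\left(2 - - \frac{28}{85}\right) \left(9 + 14 \left(-5\right)\right)\right)^{2} = \left(\left(2 + \frac{28}{85}\right) \left(9 - 70\right)\right)^{2} = \left(\frac{198}{85} \left(-61\right)\right)^{2} = \left(- \frac{12078}{85}\right)^{2} = \frac{145878084}{7225}$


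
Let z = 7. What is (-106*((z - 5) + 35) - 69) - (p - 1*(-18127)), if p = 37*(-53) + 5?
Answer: -20162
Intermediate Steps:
p = -1956 (p = -1961 + 5 = -1956)
(-106*((z - 5) + 35) - 69) - (p - 1*(-18127)) = (-106*((7 - 5) + 35) - 69) - (-1956 - 1*(-18127)) = (-106*(2 + 35) - 69) - (-1956 + 18127) = (-106*37 - 69) - 1*16171 = (-3922 - 69) - 16171 = -3991 - 16171 = -20162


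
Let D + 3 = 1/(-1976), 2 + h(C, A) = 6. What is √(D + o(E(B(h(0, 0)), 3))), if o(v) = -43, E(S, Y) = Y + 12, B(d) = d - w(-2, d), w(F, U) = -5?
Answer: I*√44903118/988 ≈ 6.7824*I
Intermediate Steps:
h(C, A) = 4 (h(C, A) = -2 + 6 = 4)
B(d) = 5 + d (B(d) = d - 1*(-5) = d + 5 = 5 + d)
E(S, Y) = 12 + Y
D = -5929/1976 (D = -3 + 1/(-1976) = -3 - 1/1976 = -5929/1976 ≈ -3.0005)
√(D + o(E(B(h(0, 0)), 3))) = √(-5929/1976 - 43) = √(-90897/1976) = I*√44903118/988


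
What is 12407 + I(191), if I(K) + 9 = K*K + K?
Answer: 49070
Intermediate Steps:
I(K) = -9 + K + K² (I(K) = -9 + (K*K + K) = -9 + (K² + K) = -9 + (K + K²) = -9 + K + K²)
12407 + I(191) = 12407 + (-9 + 191 + 191²) = 12407 + (-9 + 191 + 36481) = 12407 + 36663 = 49070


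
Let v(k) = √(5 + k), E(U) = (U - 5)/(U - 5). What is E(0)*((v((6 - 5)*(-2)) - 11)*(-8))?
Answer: 88 - 8*√3 ≈ 74.144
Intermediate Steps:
E(U) = 1 (E(U) = (-5 + U)/(-5 + U) = 1)
E(0)*((v((6 - 5)*(-2)) - 11)*(-8)) = 1*((√(5 + (6 - 5)*(-2)) - 11)*(-8)) = 1*((√(5 + 1*(-2)) - 11)*(-8)) = 1*((√(5 - 2) - 11)*(-8)) = 1*((√3 - 11)*(-8)) = 1*((-11 + √3)*(-8)) = 1*(88 - 8*√3) = 88 - 8*√3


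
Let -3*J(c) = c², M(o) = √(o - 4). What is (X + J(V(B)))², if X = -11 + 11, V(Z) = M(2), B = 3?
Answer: 4/9 ≈ 0.44444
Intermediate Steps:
M(o) = √(-4 + o)
V(Z) = I*√2 (V(Z) = √(-4 + 2) = √(-2) = I*√2)
J(c) = -c²/3
X = 0
(X + J(V(B)))² = (0 - (I*√2)²/3)² = (0 - ⅓*(-2))² = (0 + ⅔)² = (⅔)² = 4/9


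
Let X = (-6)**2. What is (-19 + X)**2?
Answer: 289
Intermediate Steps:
X = 36
(-19 + X)**2 = (-19 + 36)**2 = 17**2 = 289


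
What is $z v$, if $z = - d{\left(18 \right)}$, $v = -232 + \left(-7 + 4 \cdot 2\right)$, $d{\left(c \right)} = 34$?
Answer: $7854$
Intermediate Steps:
$v = -231$ ($v = -232 + \left(-7 + 8\right) = -232 + 1 = -231$)
$z = -34$ ($z = \left(-1\right) 34 = -34$)
$z v = \left(-34\right) \left(-231\right) = 7854$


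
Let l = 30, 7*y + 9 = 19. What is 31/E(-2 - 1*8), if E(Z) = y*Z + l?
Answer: 217/110 ≈ 1.9727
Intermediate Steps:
y = 10/7 (y = -9/7 + (⅐)*19 = -9/7 + 19/7 = 10/7 ≈ 1.4286)
E(Z) = 30 + 10*Z/7 (E(Z) = 10*Z/7 + 30 = 30 + 10*Z/7)
31/E(-2 - 1*8) = 31/(30 + 10*(-2 - 1*8)/7) = 31/(30 + 10*(-2 - 8)/7) = 31/(30 + (10/7)*(-10)) = 31/(30 - 100/7) = 31/(110/7) = 31*(7/110) = 217/110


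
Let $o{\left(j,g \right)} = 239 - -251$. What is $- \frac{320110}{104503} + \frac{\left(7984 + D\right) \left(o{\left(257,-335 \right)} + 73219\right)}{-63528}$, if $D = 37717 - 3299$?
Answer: $- \frac{7777022727527}{158068252} \approx -49200.0$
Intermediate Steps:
$o{\left(j,g \right)} = 490$ ($o{\left(j,g \right)} = 239 + 251 = 490$)
$D = 34418$
$- \frac{320110}{104503} + \frac{\left(7984 + D\right) \left(o{\left(257,-335 \right)} + 73219\right)}{-63528} = - \frac{320110}{104503} + \frac{\left(7984 + 34418\right) \left(490 + 73219\right)}{-63528} = \left(-320110\right) \frac{1}{104503} + 42402 \cdot 73709 \left(- \frac{1}{63528}\right) = - \frac{45730}{14929} + 3125409018 \left(- \frac{1}{63528}\right) = - \frac{45730}{14929} - \frac{520901503}{10588} = - \frac{7777022727527}{158068252}$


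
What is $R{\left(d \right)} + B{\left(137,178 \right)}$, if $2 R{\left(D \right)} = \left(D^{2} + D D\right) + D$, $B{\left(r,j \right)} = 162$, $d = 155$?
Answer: $\frac{48529}{2} \approx 24265.0$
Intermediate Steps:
$R{\left(D \right)} = D^{2} + \frac{D}{2}$ ($R{\left(D \right)} = \frac{\left(D^{2} + D D\right) + D}{2} = \frac{\left(D^{2} + D^{2}\right) + D}{2} = \frac{2 D^{2} + D}{2} = \frac{D + 2 D^{2}}{2} = D^{2} + \frac{D}{2}$)
$R{\left(d \right)} + B{\left(137,178 \right)} = 155 \left(\frac{1}{2} + 155\right) + 162 = 155 \cdot \frac{311}{2} + 162 = \frac{48205}{2} + 162 = \frac{48529}{2}$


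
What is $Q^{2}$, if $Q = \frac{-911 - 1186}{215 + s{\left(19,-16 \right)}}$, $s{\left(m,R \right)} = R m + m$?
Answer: $\frac{4397409}{4900} \approx 897.43$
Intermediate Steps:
$s{\left(m,R \right)} = m + R m$
$Q = \frac{2097}{70}$ ($Q = \frac{-911 - 1186}{215 + 19 \left(1 - 16\right)} = - \frac{2097}{215 + 19 \left(-15\right)} = - \frac{2097}{215 - 285} = - \frac{2097}{-70} = \left(-2097\right) \left(- \frac{1}{70}\right) = \frac{2097}{70} \approx 29.957$)
$Q^{2} = \left(\frac{2097}{70}\right)^{2} = \frac{4397409}{4900}$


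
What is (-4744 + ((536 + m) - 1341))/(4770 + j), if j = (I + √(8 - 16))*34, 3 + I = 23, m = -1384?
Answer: -6297475/4951958 + 39287*I*√2/2475979 ≈ -1.2717 + 0.02244*I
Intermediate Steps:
I = 20 (I = -3 + 23 = 20)
j = 680 + 68*I*√2 (j = (20 + √(8 - 16))*34 = (20 + √(-8))*34 = (20 + 2*I*√2)*34 = 680 + 68*I*√2 ≈ 680.0 + 96.167*I)
(-4744 + ((536 + m) - 1341))/(4770 + j) = (-4744 + ((536 - 1384) - 1341))/(4770 + (680 + 68*I*√2)) = (-4744 + (-848 - 1341))/(5450 + 68*I*√2) = (-4744 - 2189)/(5450 + 68*I*√2) = -6933/(5450 + 68*I*√2)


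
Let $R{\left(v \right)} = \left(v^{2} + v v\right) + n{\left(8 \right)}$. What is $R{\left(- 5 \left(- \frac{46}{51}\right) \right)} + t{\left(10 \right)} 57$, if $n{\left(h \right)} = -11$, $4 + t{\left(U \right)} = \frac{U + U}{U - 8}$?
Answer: $\frac{966731}{2601} \approx 371.68$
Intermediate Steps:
$t{\left(U \right)} = -4 + \frac{2 U}{-8 + U}$ ($t{\left(U \right)} = -4 + \frac{U + U}{U - 8} = -4 + \frac{2 U}{-8 + U}$)
$R{\left(v \right)} = -11 + 2 v^{2}$ ($R{\left(v \right)} = \left(v^{2} + v v\right) - 11 = \left(v^{2} + v^{2}\right) - 11 = 2 v^{2} - 11 = -11 + 2 v^{2}$)
$R{\left(- 5 \left(- \frac{46}{51}\right) \right)} + t{\left(10 \right)} 57 = \left(-11 + 2 \left(- 5 \left(- \frac{46}{51}\right)\right)^{2}\right) + \frac{2 \left(16 - 10\right)}{-8 + 10} \cdot 57 = \left(-11 + 2 \left(- 5 \left(\left(-46\right) \frac{1}{51}\right)\right)^{2}\right) + \frac{2 \left(16 - 10\right)}{2} \cdot 57 = \left(-11 + 2 \left(\left(-5\right) \left(- \frac{46}{51}\right)\right)^{2}\right) + 2 \cdot \frac{1}{2} \cdot 6 \cdot 57 = \left(-11 + 2 \left(\frac{230}{51}\right)^{2}\right) + 6 \cdot 57 = \left(-11 + 2 \cdot \frac{52900}{2601}\right) + 342 = \left(-11 + \frac{105800}{2601}\right) + 342 = \frac{77189}{2601} + 342 = \frac{966731}{2601}$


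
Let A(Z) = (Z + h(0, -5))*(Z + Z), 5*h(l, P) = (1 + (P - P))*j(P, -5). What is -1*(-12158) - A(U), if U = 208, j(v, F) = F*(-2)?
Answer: -75202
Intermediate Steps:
j(v, F) = -2*F
h(l, P) = 2 (h(l, P) = ((1 + (P - P))*(-2*(-5)))/5 = ((1 + 0)*10)/5 = (1*10)/5 = (⅕)*10 = 2)
A(Z) = 2*Z*(2 + Z) (A(Z) = (Z + 2)*(Z + Z) = (2 + Z)*(2*Z) = 2*Z*(2 + Z))
-1*(-12158) - A(U) = -1*(-12158) - 2*208*(2 + 208) = 12158 - 2*208*210 = 12158 - 1*87360 = 12158 - 87360 = -75202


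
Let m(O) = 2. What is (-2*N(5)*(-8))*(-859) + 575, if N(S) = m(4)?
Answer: -26913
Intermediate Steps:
N(S) = 2
(-2*N(5)*(-8))*(-859) + 575 = (-2*2*(-8))*(-859) + 575 = -4*(-8)*(-859) + 575 = 32*(-859) + 575 = -27488 + 575 = -26913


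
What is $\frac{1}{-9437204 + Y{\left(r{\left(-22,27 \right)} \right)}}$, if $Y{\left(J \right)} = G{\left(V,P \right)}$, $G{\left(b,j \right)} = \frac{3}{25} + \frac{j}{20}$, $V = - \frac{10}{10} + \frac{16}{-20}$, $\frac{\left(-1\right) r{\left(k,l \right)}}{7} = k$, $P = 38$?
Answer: $- \frac{50}{471860099} \approx -1.0596 \cdot 10^{-7}$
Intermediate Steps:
$r{\left(k,l \right)} = - 7 k$
$V = - \frac{9}{5}$ ($V = \left(-10\right) \frac{1}{10} + 16 \left(- \frac{1}{20}\right) = -1 - \frac{4}{5} = - \frac{9}{5} \approx -1.8$)
$G{\left(b,j \right)} = \frac{3}{25} + \frac{j}{20}$ ($G{\left(b,j \right)} = 3 \cdot \frac{1}{25} + j \frac{1}{20} = \frac{3}{25} + \frac{j}{20}$)
$Y{\left(J \right)} = \frac{101}{50}$ ($Y{\left(J \right)} = \frac{3}{25} + \frac{1}{20} \cdot 38 = \frac{3}{25} + \frac{19}{10} = \frac{101}{50}$)
$\frac{1}{-9437204 + Y{\left(r{\left(-22,27 \right)} \right)}} = \frac{1}{-9437204 + \frac{101}{50}} = \frac{1}{- \frac{471860099}{50}} = - \frac{50}{471860099}$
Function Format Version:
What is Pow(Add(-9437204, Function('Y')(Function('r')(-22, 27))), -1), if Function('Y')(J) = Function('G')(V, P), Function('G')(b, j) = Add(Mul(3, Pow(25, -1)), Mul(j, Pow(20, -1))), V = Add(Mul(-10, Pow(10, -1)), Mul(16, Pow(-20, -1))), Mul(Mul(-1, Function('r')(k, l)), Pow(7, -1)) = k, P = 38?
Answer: Rational(-50, 471860099) ≈ -1.0596e-7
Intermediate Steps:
Function('r')(k, l) = Mul(-7, k)
V = Rational(-9, 5) (V = Add(Mul(-10, Rational(1, 10)), Mul(16, Rational(-1, 20))) = Add(-1, Rational(-4, 5)) = Rational(-9, 5) ≈ -1.8000)
Function('G')(b, j) = Add(Rational(3, 25), Mul(Rational(1, 20), j)) (Function('G')(b, j) = Add(Mul(3, Rational(1, 25)), Mul(j, Rational(1, 20))) = Add(Rational(3, 25), Mul(Rational(1, 20), j)))
Function('Y')(J) = Rational(101, 50) (Function('Y')(J) = Add(Rational(3, 25), Mul(Rational(1, 20), 38)) = Add(Rational(3, 25), Rational(19, 10)) = Rational(101, 50))
Pow(Add(-9437204, Function('Y')(Function('r')(-22, 27))), -1) = Pow(Add(-9437204, Rational(101, 50)), -1) = Pow(Rational(-471860099, 50), -1) = Rational(-50, 471860099)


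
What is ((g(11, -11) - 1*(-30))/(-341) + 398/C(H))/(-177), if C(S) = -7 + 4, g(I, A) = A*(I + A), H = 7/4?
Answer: 135808/181071 ≈ 0.75003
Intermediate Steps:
H = 7/4 (H = 7*(¼) = 7/4 ≈ 1.7500)
g(I, A) = A*(A + I)
C(S) = -3
((g(11, -11) - 1*(-30))/(-341) + 398/C(H))/(-177) = ((-11*(-11 + 11) - 1*(-30))/(-341) + 398/(-3))/(-177) = ((-11*0 + 30)*(-1/341) + 398*(-⅓))*(-1/177) = ((0 + 30)*(-1/341) - 398/3)*(-1/177) = (30*(-1/341) - 398/3)*(-1/177) = (-30/341 - 398/3)*(-1/177) = -135808/1023*(-1/177) = 135808/181071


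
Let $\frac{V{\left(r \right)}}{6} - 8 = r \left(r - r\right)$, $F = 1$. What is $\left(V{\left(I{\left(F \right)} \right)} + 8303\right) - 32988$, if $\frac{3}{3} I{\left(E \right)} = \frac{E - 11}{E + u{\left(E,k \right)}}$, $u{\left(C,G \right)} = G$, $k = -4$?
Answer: $-24637$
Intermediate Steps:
$I{\left(E \right)} = \frac{-11 + E}{-4 + E}$ ($I{\left(E \right)} = \frac{E - 11}{E - 4} = \frac{-11 + E}{-4 + E}$)
$V{\left(r \right)} = 48$ ($V{\left(r \right)} = 48 + 6 r \left(r - r\right) = 48 + 6 r 0 = 48 + 6 \cdot 0 = 48 + 0 = 48$)
$\left(V{\left(I{\left(F \right)} \right)} + 8303\right) - 32988 = \left(48 + 8303\right) - 32988 = 8351 - 32988 = -24637$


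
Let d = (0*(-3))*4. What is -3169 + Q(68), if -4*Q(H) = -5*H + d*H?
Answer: -3084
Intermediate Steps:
d = 0 (d = 0*4 = 0)
Q(H) = 5*H/4 (Q(H) = -(-5*H + 0*H)/4 = -(-5*H + 0)/4 = -(-5)*H/4 = 5*H/4)
-3169 + Q(68) = -3169 + (5/4)*68 = -3169 + 85 = -3084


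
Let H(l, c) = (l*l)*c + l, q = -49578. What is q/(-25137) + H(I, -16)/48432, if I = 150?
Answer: -369132653/67635288 ≈ -5.4577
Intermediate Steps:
H(l, c) = l + c*l² (H(l, c) = l²*c + l = c*l² + l = l + c*l²)
q/(-25137) + H(I, -16)/48432 = -49578/(-25137) + (150*(1 - 16*150))/48432 = -49578*(-1/25137) + (150*(1 - 2400))*(1/48432) = 16526/8379 + (150*(-2399))*(1/48432) = 16526/8379 - 359850*1/48432 = 16526/8379 - 59975/8072 = -369132653/67635288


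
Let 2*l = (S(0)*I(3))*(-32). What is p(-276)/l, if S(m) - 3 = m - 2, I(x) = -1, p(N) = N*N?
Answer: 4761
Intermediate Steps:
p(N) = N**2
S(m) = 1 + m (S(m) = 3 + (m - 2) = 3 + (-2 + m) = 1 + m)
l = 16 (l = (((1 + 0)*(-1))*(-32))/2 = ((1*(-1))*(-32))/2 = (-1*(-32))/2 = (1/2)*32 = 16)
p(-276)/l = (-276)**2/16 = 76176*(1/16) = 4761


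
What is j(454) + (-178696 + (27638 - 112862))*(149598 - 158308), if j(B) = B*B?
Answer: 2298949316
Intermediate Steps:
j(B) = B²
j(454) + (-178696 + (27638 - 112862))*(149598 - 158308) = 454² + (-178696 + (27638 - 112862))*(149598 - 158308) = 206116 + (-178696 - 85224)*(-8710) = 206116 - 263920*(-8710) = 206116 + 2298743200 = 2298949316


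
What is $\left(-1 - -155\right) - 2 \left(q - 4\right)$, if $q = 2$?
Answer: $158$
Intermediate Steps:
$\left(-1 - -155\right) - 2 \left(q - 4\right) = \left(-1 - -155\right) - 2 \left(2 - 4\right) = \left(-1 + 155\right) - -4 = 154 + 4 = 158$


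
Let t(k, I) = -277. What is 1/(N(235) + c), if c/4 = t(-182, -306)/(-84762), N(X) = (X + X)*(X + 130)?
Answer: 153/26247152 ≈ 5.8292e-6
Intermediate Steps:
N(X) = 2*X*(130 + X) (N(X) = (2*X)*(130 + X) = 2*X*(130 + X))
c = 2/153 (c = 4*(-277/(-84762)) = 4*(-277*(-1/84762)) = 4*(1/306) = 2/153 ≈ 0.013072)
1/(N(235) + c) = 1/(2*235*(130 + 235) + 2/153) = 1/(2*235*365 + 2/153) = 1/(171550 + 2/153) = 1/(26247152/153) = 153/26247152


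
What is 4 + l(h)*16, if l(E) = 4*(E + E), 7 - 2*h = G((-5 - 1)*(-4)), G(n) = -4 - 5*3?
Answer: 1668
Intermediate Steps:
G(n) = -19 (G(n) = -4 - 15 = -19)
h = 13 (h = 7/2 - 1/2*(-19) = 7/2 + 19/2 = 13)
l(E) = 8*E (l(E) = 4*(2*E) = 8*E)
4 + l(h)*16 = 4 + (8*13)*16 = 4 + 104*16 = 4 + 1664 = 1668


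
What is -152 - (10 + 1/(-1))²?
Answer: -233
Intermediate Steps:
-152 - (10 + 1/(-1))² = -152 - (10 - 1)² = -152 - 1*9² = -152 - 1*81 = -152 - 81 = -233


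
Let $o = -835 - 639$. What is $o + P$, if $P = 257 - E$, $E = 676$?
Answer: $-1893$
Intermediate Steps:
$o = -1474$ ($o = -835 - 639 = -1474$)
$P = -419$ ($P = 257 - 676 = -419$)
$o + P = -1474 - 419 = -1893$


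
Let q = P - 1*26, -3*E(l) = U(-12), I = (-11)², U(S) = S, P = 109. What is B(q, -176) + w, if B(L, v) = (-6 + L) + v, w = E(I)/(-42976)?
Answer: -1063657/10744 ≈ -99.000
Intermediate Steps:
I = 121
E(l) = 4 (E(l) = -⅓*(-12) = 4)
q = 83 (q = 109 - 1*26 = 109 - 26 = 83)
w = -1/10744 (w = 4/(-42976) = 4*(-1/42976) = -1/10744 ≈ -9.3075e-5)
B(L, v) = -6 + L + v
B(q, -176) + w = (-6 + 83 - 176) - 1/10744 = -99 - 1/10744 = -1063657/10744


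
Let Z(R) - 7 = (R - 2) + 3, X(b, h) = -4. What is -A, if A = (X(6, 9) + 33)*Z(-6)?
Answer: -58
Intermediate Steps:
Z(R) = 8 + R (Z(R) = 7 + ((R - 2) + 3) = 7 + ((-2 + R) + 3) = 7 + (1 + R) = 8 + R)
A = 58 (A = (-4 + 33)*(8 - 6) = 29*2 = 58)
-A = -1*58 = -58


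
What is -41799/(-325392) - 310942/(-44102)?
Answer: 17170243127/2391739664 ≈ 7.1790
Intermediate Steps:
-41799/(-325392) - 310942/(-44102) = -41799*(-1/325392) - 310942*(-1/44102) = 13933/108464 + 155471/22051 = 17170243127/2391739664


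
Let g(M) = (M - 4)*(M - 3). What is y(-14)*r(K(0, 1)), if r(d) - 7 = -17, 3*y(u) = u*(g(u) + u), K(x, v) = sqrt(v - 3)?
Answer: 40880/3 ≈ 13627.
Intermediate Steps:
K(x, v) = sqrt(-3 + v)
g(M) = (-4 + M)*(-3 + M)
y(u) = u*(12 + u**2 - 6*u)/3 (y(u) = (u*((12 + u**2 - 7*u) + u))/3 = (u*(12 + u**2 - 6*u))/3 = u*(12 + u**2 - 6*u)/3)
r(d) = -10 (r(d) = 7 - 17 = -10)
y(-14)*r(K(0, 1)) = ((1/3)*(-14)*(12 + (-14)**2 - 6*(-14)))*(-10) = ((1/3)*(-14)*(12 + 196 + 84))*(-10) = ((1/3)*(-14)*292)*(-10) = -4088/3*(-10) = 40880/3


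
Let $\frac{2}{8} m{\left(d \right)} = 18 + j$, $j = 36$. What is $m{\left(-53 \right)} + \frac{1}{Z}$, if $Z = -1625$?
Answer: $\frac{350999}{1625} \approx 216.0$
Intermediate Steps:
$m{\left(d \right)} = 216$ ($m{\left(d \right)} = 4 \left(18 + 36\right) = 4 \cdot 54 = 216$)
$m{\left(-53 \right)} + \frac{1}{Z} = 216 + \frac{1}{-1625} = 216 - \frac{1}{1625} = \frac{350999}{1625}$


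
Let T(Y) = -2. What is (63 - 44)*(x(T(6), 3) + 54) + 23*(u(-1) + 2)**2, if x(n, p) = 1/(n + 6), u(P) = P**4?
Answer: 4951/4 ≈ 1237.8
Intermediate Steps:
x(n, p) = 1/(6 + n)
(63 - 44)*(x(T(6), 3) + 54) + 23*(u(-1) + 2)**2 = (63 - 44)*(1/(6 - 2) + 54) + 23*((-1)**4 + 2)**2 = 19*(1/4 + 54) + 23*(1 + 2)**2 = 19*(1/4 + 54) + 23*3**2 = 19*(217/4) + 23*9 = 4123/4 + 207 = 4951/4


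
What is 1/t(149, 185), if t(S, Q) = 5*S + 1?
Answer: 1/746 ≈ 0.0013405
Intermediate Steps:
t(S, Q) = 1 + 5*S
1/t(149, 185) = 1/(1 + 5*149) = 1/(1 + 745) = 1/746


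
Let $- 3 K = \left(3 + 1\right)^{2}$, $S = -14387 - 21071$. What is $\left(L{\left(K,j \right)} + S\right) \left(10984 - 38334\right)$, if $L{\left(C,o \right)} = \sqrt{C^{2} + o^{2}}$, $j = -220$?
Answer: $969776300 - \frac{109400 \sqrt{27241}}{3} \approx 9.6376 \cdot 10^{8}$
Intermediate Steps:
$S = -35458$ ($S = -14387 - 21071 = -35458$)
$K = - \frac{16}{3}$ ($K = - \frac{\left(3 + 1\right)^{2}}{3} = - \frac{4^{2}}{3} = \left(- \frac{1}{3}\right) 16 = - \frac{16}{3} \approx -5.3333$)
$\left(L{\left(K,j \right)} + S\right) \left(10984 - 38334\right) = \left(\sqrt{\left(- \frac{16}{3}\right)^{2} + \left(-220\right)^{2}} - 35458\right) \left(10984 - 38334\right) = \left(\sqrt{\frac{256}{9} + 48400} - 35458\right) \left(-27350\right) = \left(\sqrt{\frac{435856}{9}} - 35458\right) \left(-27350\right) = \left(\frac{4 \sqrt{27241}}{3} - 35458\right) \left(-27350\right) = \left(-35458 + \frac{4 \sqrt{27241}}{3}\right) \left(-27350\right) = 969776300 - \frac{109400 \sqrt{27241}}{3}$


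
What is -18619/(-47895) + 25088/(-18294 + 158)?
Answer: -107989447/108577965 ≈ -0.99458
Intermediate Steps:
-18619/(-47895) + 25088/(-18294 + 158) = -18619*(-1/47895) + 25088/(-18136) = 18619/47895 + 25088*(-1/18136) = 18619/47895 - 3136/2267 = -107989447/108577965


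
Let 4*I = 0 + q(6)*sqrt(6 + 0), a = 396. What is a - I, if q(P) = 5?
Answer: 396 - 5*sqrt(6)/4 ≈ 392.94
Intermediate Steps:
I = 5*sqrt(6)/4 (I = (0 + 5*sqrt(6 + 0))/4 = (0 + 5*sqrt(6))/4 = (5*sqrt(6))/4 = 5*sqrt(6)/4 ≈ 3.0619)
a - I = 396 - 5*sqrt(6)/4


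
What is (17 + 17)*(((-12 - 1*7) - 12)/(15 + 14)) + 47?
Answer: 309/29 ≈ 10.655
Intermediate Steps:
(17 + 17)*(((-12 - 1*7) - 12)/(15 + 14)) + 47 = 34*(((-12 - 7) - 12)/29) + 47 = 34*((-19 - 12)*(1/29)) + 47 = 34*(-31*1/29) + 47 = 34*(-31/29) + 47 = -1054/29 + 47 = 309/29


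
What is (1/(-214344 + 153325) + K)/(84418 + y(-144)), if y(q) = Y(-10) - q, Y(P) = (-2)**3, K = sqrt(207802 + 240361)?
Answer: -1/5159400526 + sqrt(448163)/84554 ≈ 0.0079174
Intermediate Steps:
K = sqrt(448163) ≈ 669.45
Y(P) = -8
y(q) = -8 - q
(1/(-214344 + 153325) + K)/(84418 + y(-144)) = (1/(-214344 + 153325) + sqrt(448163))/(84418 + (-8 - 1*(-144))) = (1/(-61019) + sqrt(448163))/(84418 + (-8 + 144)) = (-1/61019 + sqrt(448163))/(84418 + 136) = (-1/61019 + sqrt(448163))/84554 = (-1/61019 + sqrt(448163))*(1/84554) = -1/5159400526 + sqrt(448163)/84554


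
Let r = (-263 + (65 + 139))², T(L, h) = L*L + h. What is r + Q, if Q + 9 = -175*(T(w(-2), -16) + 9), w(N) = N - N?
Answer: 4697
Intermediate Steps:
w(N) = 0
T(L, h) = h + L² (T(L, h) = L² + h = h + L²)
Q = 1216 (Q = -9 - 175*((-16 + 0²) + 9) = -9 - 175*((-16 + 0) + 9) = -9 - 175*(-16 + 9) = -9 - 175*(-7) = -9 + 1225 = 1216)
r = 3481 (r = (-263 + 204)² = (-59)² = 3481)
r + Q = 3481 + 1216 = 4697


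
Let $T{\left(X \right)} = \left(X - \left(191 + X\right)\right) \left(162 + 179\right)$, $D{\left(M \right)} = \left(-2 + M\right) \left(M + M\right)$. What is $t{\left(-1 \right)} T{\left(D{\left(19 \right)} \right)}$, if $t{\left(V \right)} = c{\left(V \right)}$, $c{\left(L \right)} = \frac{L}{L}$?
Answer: $-65131$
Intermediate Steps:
$c{\left(L \right)} = 1$
$t{\left(V \right)} = 1$
$D{\left(M \right)} = 2 M \left(-2 + M\right)$ ($D{\left(M \right)} = \left(-2 + M\right) 2 M = 2 M \left(-2 + M\right)$)
$T{\left(X \right)} = -65131$ ($T{\left(X \right)} = \left(-191\right) 341 = -65131$)
$t{\left(-1 \right)} T{\left(D{\left(19 \right)} \right)} = 1 \left(-65131\right) = -65131$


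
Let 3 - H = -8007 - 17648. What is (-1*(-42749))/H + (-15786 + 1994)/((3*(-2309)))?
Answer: 649997459/177732966 ≈ 3.6572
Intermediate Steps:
H = 25658 (H = 3 - (-8007 - 17648) = 3 - 1*(-25655) = 3 + 25655 = 25658)
(-1*(-42749))/H + (-15786 + 1994)/((3*(-2309))) = -1*(-42749)/25658 + (-15786 + 1994)/((3*(-2309))) = 42749*(1/25658) - 13792/(-6927) = 42749/25658 - 13792*(-1/6927) = 42749/25658 + 13792/6927 = 649997459/177732966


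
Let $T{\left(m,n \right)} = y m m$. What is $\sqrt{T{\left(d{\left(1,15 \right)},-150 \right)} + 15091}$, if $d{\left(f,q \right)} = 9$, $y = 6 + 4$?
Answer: $\sqrt{15901} \approx 126.1$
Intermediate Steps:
$y = 10$
$T{\left(m,n \right)} = 10 m^{2}$ ($T{\left(m,n \right)} = 10 m m = 10 m^{2}$)
$\sqrt{T{\left(d{\left(1,15 \right)},-150 \right)} + 15091} = \sqrt{10 \cdot 9^{2} + 15091} = \sqrt{10 \cdot 81 + 15091} = \sqrt{810 + 15091} = \sqrt{15901}$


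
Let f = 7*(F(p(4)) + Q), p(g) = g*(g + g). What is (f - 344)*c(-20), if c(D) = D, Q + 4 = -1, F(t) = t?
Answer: 3100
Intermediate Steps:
p(g) = 2*g**2 (p(g) = g*(2*g) = 2*g**2)
Q = -5 (Q = -4 - 1 = -5)
f = 189 (f = 7*(2*4**2 - 5) = 7*(2*16 - 5) = 7*(32 - 5) = 7*27 = 189)
(f - 344)*c(-20) = (189 - 344)*(-20) = -155*(-20) = 3100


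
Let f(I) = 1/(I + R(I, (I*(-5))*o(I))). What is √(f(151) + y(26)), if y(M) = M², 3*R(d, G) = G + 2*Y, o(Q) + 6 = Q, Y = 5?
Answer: √2008331046577/54506 ≈ 26.000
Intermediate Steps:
o(Q) = -6 + Q
R(d, G) = 10/3 + G/3 (R(d, G) = (G + 2*5)/3 = (G + 10)/3 = (10 + G)/3 = 10/3 + G/3)
f(I) = 1/(10/3 + I - 5*I*(-6 + I)/3) (f(I) = 1/(I + (10/3 + ((I*(-5))*(-6 + I))/3)) = 1/(I + (10/3 + ((-5*I)*(-6 + I))/3)) = 1/(I + (10/3 + (-5*I*(-6 + I))/3)) = 1/(I + (10/3 - 5*I*(-6 + I)/3)) = 1/(10/3 + I - 5*I*(-6 + I)/3))
√(f(151) + y(26)) = √(3/(10 - 5*151² + 33*151) + 26²) = √(3/(10 - 5*22801 + 4983) + 676) = √(3/(10 - 114005 + 4983) + 676) = √(3/(-109012) + 676) = √(3*(-1/109012) + 676) = √(-3/109012 + 676) = √(73692109/109012) = √2008331046577/54506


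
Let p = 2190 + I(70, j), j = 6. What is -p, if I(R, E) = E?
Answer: -2196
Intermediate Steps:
p = 2196 (p = 2190 + 6 = 2196)
-p = -1*2196 = -2196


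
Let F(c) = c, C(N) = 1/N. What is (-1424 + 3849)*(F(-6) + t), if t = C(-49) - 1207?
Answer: -144137150/49 ≈ -2.9416e+6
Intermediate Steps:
t = -59144/49 (t = 1/(-49) - 1207 = -1/49 - 1207 = -59144/49 ≈ -1207.0)
(-1424 + 3849)*(F(-6) + t) = (-1424 + 3849)*(-6 - 59144/49) = 2425*(-59438/49) = -144137150/49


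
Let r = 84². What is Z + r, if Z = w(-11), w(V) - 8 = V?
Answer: 7053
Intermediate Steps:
w(V) = 8 + V
Z = -3 (Z = 8 - 11 = -3)
r = 7056
Z + r = -3 + 7056 = 7053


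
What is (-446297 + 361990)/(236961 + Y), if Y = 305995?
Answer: -84307/542956 ≈ -0.15527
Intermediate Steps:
(-446297 + 361990)/(236961 + Y) = (-446297 + 361990)/(236961 + 305995) = -84307/542956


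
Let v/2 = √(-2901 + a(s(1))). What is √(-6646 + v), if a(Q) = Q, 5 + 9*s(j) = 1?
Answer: √(-59814 + 6*I*√26113)/3 ≈ 0.66071 + 81.526*I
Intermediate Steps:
s(j) = -4/9 (s(j) = -5/9 + (⅑)*1 = -5/9 + ⅑ = -4/9)
v = 2*I*√26113/3 (v = 2*√(-2901 - 4/9) = 2*√(-26113/9) = 2*(I*√26113/3) = 2*I*√26113/3 ≈ 107.73*I)
√(-6646 + v) = √(-6646 + 2*I*√26113/3)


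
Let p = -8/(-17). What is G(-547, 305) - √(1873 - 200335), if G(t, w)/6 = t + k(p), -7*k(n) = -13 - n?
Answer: -389184/119 - I*√198462 ≈ -3270.5 - 445.49*I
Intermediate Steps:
p = 8/17 (p = -8*(-1/17) = 8/17 ≈ 0.47059)
k(n) = 13/7 + n/7 (k(n) = -(-13 - n)/7 = 13/7 + n/7)
G(t, w) = 1374/119 + 6*t (G(t, w) = 6*(t + (13/7 + (⅐)*(8/17))) = 6*(t + (13/7 + 8/119)) = 6*(t + 229/119) = 6*(229/119 + t) = 1374/119 + 6*t)
G(-547, 305) - √(1873 - 200335) = (1374/119 + 6*(-547)) - √(1873 - 200335) = (1374/119 - 3282) - √(-198462) = -389184/119 - I*√198462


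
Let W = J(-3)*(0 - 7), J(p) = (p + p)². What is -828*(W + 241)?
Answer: 9108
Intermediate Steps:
J(p) = 4*p² (J(p) = (2*p)² = 4*p²)
W = -252 (W = (4*(-3)²)*(0 - 7) = (4*9)*(-7) = 36*(-7) = -252)
-828*(W + 241) = -828*(-252 + 241) = -828*(-11) = 9108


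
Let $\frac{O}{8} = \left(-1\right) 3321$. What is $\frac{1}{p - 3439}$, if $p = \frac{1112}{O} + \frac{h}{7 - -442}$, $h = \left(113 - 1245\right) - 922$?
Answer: $- \frac{1491129}{5134876376} \approx -0.00029039$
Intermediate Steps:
$h = -2054$ ($h = -1132 - 922 = -2054$)
$O = -26568$ ($O = 8 \left(\left(-1\right) 3321\right) = 8 \left(-3321\right) = -26568$)
$p = - \frac{6883745}{1491129}$ ($p = \frac{1112}{-26568} - \frac{2054}{7 - -442} = 1112 \left(- \frac{1}{26568}\right) - \frac{2054}{7 + 442} = - \frac{139}{3321} - \frac{2054}{449} = - \frac{6883745}{1491129} \approx -4.6165$)
$\frac{1}{p - 3439} = \frac{1}{- \frac{6883745}{1491129} - 3439} = \frac{1}{- \frac{5134876376}{1491129}} = - \frac{1491129}{5134876376}$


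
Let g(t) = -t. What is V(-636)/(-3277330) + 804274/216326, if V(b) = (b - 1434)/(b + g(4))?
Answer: 84347859479699/22687094066560 ≈ 3.7179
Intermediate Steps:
V(b) = (-1434 + b)/(-4 + b) (V(b) = (b - 1434)/(b - 1*4) = (-1434 + b)/(b - 4) = (-1434 + b)/(-4 + b))
V(-636)/(-3277330) + 804274/216326 = ((-1434 - 636)/(-4 - 636))/(-3277330) + 804274/216326 = (-2070/(-640))*(-1/3277330) + 804274*(1/216326) = -1/640*(-2070)*(-1/3277330) + 402137/108163 = (207/64)*(-1/3277330) + 402137/108163 = -207/209749120 + 402137/108163 = 84347859479699/22687094066560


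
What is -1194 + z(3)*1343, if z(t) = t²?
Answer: 10893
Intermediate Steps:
-1194 + z(3)*1343 = -1194 + 3²*1343 = -1194 + 9*1343 = -1194 + 12087 = 10893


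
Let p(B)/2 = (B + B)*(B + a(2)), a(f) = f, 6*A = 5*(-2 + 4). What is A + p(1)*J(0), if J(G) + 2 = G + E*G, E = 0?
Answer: -67/3 ≈ -22.333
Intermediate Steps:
A = 5/3 (A = (5*(-2 + 4))/6 = (5*2)/6 = (⅙)*10 = 5/3 ≈ 1.6667)
p(B) = 4*B*(2 + B) (p(B) = 2*((B + B)*(B + 2)) = 2*((2*B)*(2 + B)) = 2*(2*B*(2 + B)) = 4*B*(2 + B))
J(G) = -2 + G (J(G) = -2 + (G + 0*G) = -2 + (G + 0) = -2 + G)
A + p(1)*J(0) = 5/3 + (4*1*(2 + 1))*(-2 + 0) = 5/3 + (4*1*3)*(-2) = 5/3 + 12*(-2) = 5/3 - 24 = -67/3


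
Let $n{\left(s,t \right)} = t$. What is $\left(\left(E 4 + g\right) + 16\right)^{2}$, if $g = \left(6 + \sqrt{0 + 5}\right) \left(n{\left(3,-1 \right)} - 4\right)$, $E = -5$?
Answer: $1281 + 340 \sqrt{5} \approx 2041.3$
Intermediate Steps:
$g = -30 - 5 \sqrt{5}$ ($g = \left(6 + \sqrt{0 + 5}\right) \left(-1 - 4\right) = \left(6 + \sqrt{5}\right) \left(-5\right) = -30 - 5 \sqrt{5} \approx -41.18$)
$\left(\left(E 4 + g\right) + 16\right)^{2} = \left(\left(\left(-5\right) 4 - \left(30 + 5 \sqrt{5}\right)\right) + 16\right)^{2} = \left(\left(-20 - \left(30 + 5 \sqrt{5}\right)\right) + 16\right)^{2} = \left(\left(-50 - 5 \sqrt{5}\right) + 16\right)^{2} = \left(-34 - 5 \sqrt{5}\right)^{2}$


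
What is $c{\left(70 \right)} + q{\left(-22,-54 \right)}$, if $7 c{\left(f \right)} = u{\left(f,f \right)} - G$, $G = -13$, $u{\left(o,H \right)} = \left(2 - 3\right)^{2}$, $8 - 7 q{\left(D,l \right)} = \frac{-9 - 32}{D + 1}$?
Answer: $\frac{421}{147} \approx 2.8639$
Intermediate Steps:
$q{\left(D,l \right)} = \frac{8}{7} + \frac{41}{7 \left(1 + D\right)}$ ($q{\left(D,l \right)} = \frac{8}{7} - \frac{\left(-9 - 32\right) \frac{1}{D + 1}}{7} = \frac{8}{7} - \frac{\left(-41\right) \frac{1}{1 + D}}{7} = \frac{8}{7} + \frac{41}{7 \left(1 + D\right)}$)
$u{\left(o,H \right)} = 1$ ($u{\left(o,H \right)} = \left(-1\right)^{2} = 1$)
$c{\left(f \right)} = 2$ ($c{\left(f \right)} = \frac{1 - -13}{7} = \frac{1 + 13}{7} = \frac{1}{7} \cdot 14 = 2$)
$c{\left(70 \right)} + q{\left(-22,-54 \right)} = 2 + \frac{49 + 8 \left(-22\right)}{7 \left(1 - 22\right)} = 2 + \frac{49 - 176}{7 \left(-21\right)} = 2 + \frac{1}{7} \left(- \frac{1}{21}\right) \left(-127\right) = 2 + \frac{127}{147} = \frac{421}{147}$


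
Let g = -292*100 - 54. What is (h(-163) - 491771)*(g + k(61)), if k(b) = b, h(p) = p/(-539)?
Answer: 7738025204358/539 ≈ 1.4356e+10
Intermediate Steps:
h(p) = -p/539 (h(p) = p*(-1/539) = -p/539)
g = -29254 (g = -29200 - 54 = -29254)
(h(-163) - 491771)*(g + k(61)) = (-1/539*(-163) - 491771)*(-29254 + 61) = (163/539 - 491771)*(-29193) = -265064406/539*(-29193) = 7738025204358/539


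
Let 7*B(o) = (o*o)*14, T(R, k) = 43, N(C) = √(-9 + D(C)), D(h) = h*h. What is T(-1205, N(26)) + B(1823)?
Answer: 6646701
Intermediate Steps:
D(h) = h²
N(C) = √(-9 + C²)
B(o) = 2*o² (B(o) = ((o*o)*14)/7 = (o²*14)/7 = (14*o²)/7 = 2*o²)
T(-1205, N(26)) + B(1823) = 43 + 2*1823² = 43 + 2*3323329 = 43 + 6646658 = 6646701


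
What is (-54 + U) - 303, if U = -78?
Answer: -435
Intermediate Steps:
(-54 + U) - 303 = (-54 - 78) - 303 = -132 - 303 = -435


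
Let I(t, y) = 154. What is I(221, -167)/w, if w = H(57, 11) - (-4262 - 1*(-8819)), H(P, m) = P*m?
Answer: -77/1965 ≈ -0.039186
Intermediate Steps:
w = -3930 (w = 57*11 - (-4262 - 1*(-8819)) = 627 - (-4262 + 8819) = 627 - 1*4557 = 627 - 4557 = -3930)
I(221, -167)/w = 154/(-3930) = 154*(-1/3930) = -77/1965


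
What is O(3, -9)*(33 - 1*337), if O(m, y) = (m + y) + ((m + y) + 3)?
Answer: 2736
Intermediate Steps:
O(m, y) = 3 + 2*m + 2*y (O(m, y) = (m + y) + (3 + m + y) = 3 + 2*m + 2*y)
O(3, -9)*(33 - 1*337) = (3 + 2*3 + 2*(-9))*(33 - 1*337) = (3 + 6 - 18)*(33 - 337) = -9*(-304) = 2736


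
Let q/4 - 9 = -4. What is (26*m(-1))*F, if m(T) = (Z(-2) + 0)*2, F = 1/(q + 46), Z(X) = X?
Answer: -52/33 ≈ -1.5758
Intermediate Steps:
q = 20 (q = 36 + 4*(-4) = 36 - 16 = 20)
F = 1/66 (F = 1/(20 + 46) = 1/66 ≈ 0.015152)
m(T) = -4 (m(T) = (-2 + 0)*2 = -2*2 = -4)
(26*m(-1))*F = (26*(-4))*(1/66) = -104*1/66 = -52/33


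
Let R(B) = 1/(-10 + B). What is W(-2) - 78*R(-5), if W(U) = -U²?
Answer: 6/5 ≈ 1.2000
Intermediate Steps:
W(-2) - 78*R(-5) = -1*(-2)² - 78/(-10 - 5) = -1*4 - 78/(-15) = -4 - 78*(-1/15) = -4 + 26/5 = 6/5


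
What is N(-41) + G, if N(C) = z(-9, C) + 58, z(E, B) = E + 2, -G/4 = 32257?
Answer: -128977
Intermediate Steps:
G = -129028 (G = -4*32257 = -129028)
z(E, B) = 2 + E
N(C) = 51 (N(C) = (2 - 9) + 58 = -7 + 58 = 51)
N(-41) + G = 51 - 129028 = -128977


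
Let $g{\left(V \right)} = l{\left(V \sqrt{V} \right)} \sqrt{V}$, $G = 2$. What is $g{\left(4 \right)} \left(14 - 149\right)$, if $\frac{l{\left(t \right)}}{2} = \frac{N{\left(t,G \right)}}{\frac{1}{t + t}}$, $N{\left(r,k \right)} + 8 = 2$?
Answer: $51840$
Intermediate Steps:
$N{\left(r,k \right)} = -6$ ($N{\left(r,k \right)} = -8 + 2 = -6$)
$l{\left(t \right)} = - 24 t$ ($l{\left(t \right)} = 2 \left(- \frac{6}{\frac{1}{t + t}}\right) = 2 \left(- \frac{6}{\frac{1}{2 t}}\right) = 2 \left(- \frac{6}{\frac{1}{2} \frac{1}{t}}\right) = 2 \left(- 6 \cdot 2 t\right) = 2 \left(- 12 t\right) = - 24 t$)
$g{\left(V \right)} = - 24 V^{2}$ ($g{\left(V \right)} = - 24 V \sqrt{V} \sqrt{V} = - 24 V^{\frac{3}{2}} \sqrt{V} = - 24 V^{2}$)
$g{\left(4 \right)} \left(14 - 149\right) = - 24 \cdot 4^{2} \left(14 - 149\right) = \left(-24\right) 16 \left(-135\right) = \left(-384\right) \left(-135\right) = 51840$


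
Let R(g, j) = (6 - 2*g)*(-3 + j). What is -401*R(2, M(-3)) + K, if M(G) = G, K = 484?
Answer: 5296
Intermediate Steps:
R(g, j) = (-3 + j)*(6 - 2*g)
-401*R(2, M(-3)) + K = -401*(-18 + 6*2 + 6*(-3) - 2*2*(-3)) + 484 = -401*(-18 + 12 - 18 + 12) + 484 = -401*(-12) + 484 = 4812 + 484 = 5296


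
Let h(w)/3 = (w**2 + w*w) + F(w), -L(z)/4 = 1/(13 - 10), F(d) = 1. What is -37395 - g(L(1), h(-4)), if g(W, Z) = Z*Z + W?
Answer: -141584/3 ≈ -47195.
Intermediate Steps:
L(z) = -4/3 (L(z) = -4/(13 - 10) = -4/3)
h(w) = 3 + 6*w**2 (h(w) = 3*((w**2 + w*w) + 1) = 3*((w**2 + w**2) + 1) = 3*(2*w**2 + 1) = 3*(1 + 2*w**2) = 3 + 6*w**2)
g(W, Z) = W + Z**2 (g(W, Z) = Z**2 + W = W + Z**2)
-37395 - g(L(1), h(-4)) = -37395 - (-4/3 + (3 + 6*(-4)**2)**2) = -37395 - (-4/3 + (3 + 6*16)**2) = -37395 - (-4/3 + (3 + 96)**2) = -37395 - (-4/3 + 99**2) = -37395 - (-4/3 + 9801) = -37395 - 1*29399/3 = -37395 - 29399/3 = -141584/3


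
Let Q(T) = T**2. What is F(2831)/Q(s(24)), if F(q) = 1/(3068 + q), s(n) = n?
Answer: 1/3397824 ≈ 2.9431e-7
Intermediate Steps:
F(2831)/Q(s(24)) = 1/((3068 + 2831)*(24**2)) = 1/(5899*576) = (1/5899)*(1/576) = 1/3397824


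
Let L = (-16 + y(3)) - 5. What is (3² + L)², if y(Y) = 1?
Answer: 121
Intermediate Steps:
L = -20 (L = (-16 + 1) - 5 = -15 - 5 = -20)
(3² + L)² = (3² - 20)² = (9 - 20)² = (-11)² = 121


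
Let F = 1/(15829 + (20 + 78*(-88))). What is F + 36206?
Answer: 325310911/8985 ≈ 36206.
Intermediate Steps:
F = 1/8985 (F = 1/(15829 + (20 - 6864)) = 1/(15829 - 6844) = 1/8985 ≈ 0.00011130)
F + 36206 = 1/8985 + 36206 = 325310911/8985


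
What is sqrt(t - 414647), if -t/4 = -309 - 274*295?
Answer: I*sqrt(90091) ≈ 300.15*I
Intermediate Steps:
t = 324556 (t = -4*(-309 - 274*295) = -4*(-309 - 80830) = -4*(-81139) = 324556)
sqrt(t - 414647) = sqrt(324556 - 414647) = sqrt(-90091) = I*sqrt(90091)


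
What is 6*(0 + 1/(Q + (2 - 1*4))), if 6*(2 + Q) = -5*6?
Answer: -⅔ ≈ -0.66667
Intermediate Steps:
Q = -7 (Q = -2 + (-5*6)/6 = -2 + (⅙)*(-30) = -2 - 5 = -7)
6*(0 + 1/(Q + (2 - 1*4))) = 6*(0 + 1/(-7 + (2 - 1*4))) = 6*(0 + 1/(-7 + (2 - 4))) = 6*(0 + 1/(-7 - 2)) = 6*(0 + 1/(-9)) = 6*(0 - ⅑) = 6*(-⅑) = -⅔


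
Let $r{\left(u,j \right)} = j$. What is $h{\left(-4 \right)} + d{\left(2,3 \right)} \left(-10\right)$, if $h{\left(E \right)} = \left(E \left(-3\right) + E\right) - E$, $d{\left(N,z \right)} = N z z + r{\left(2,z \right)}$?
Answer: $-198$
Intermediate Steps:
$d{\left(N,z \right)} = z + N z^{2}$ ($d{\left(N,z \right)} = N z z + z = N z^{2} + z = z + N z^{2}$)
$h{\left(E \right)} = - 3 E$ ($h{\left(E \right)} = \left(- 3 E + E\right) - E = - 2 E - E = - 3 E$)
$h{\left(-4 \right)} + d{\left(2,3 \right)} \left(-10\right) = \left(-3\right) \left(-4\right) + 3 \left(1 + 2 \cdot 3\right) \left(-10\right) = 12 + 3 \left(1 + 6\right) \left(-10\right) = 12 + 3 \cdot 7 \left(-10\right) = 12 + 21 \left(-10\right) = 12 - 210 = -198$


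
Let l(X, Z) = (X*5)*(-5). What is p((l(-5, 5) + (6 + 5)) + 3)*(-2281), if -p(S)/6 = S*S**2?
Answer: 36755381634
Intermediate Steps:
l(X, Z) = -25*X (l(X, Z) = (5*X)*(-5) = -25*X)
p(S) = -6*S**3 (p(S) = -6*S*S**2 = -6*S**3)
p((l(-5, 5) + (6 + 5)) + 3)*(-2281) = -6*((-25*(-5) + (6 + 5)) + 3)**3*(-2281) = -6*((125 + 11) + 3)**3*(-2281) = -6*(136 + 3)**3*(-2281) = -6*139**3*(-2281) = -6*2685619*(-2281) = -16113714*(-2281) = 36755381634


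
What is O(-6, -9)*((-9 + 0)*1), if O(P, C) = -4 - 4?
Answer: 72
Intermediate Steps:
O(P, C) = -8
O(-6, -9)*((-9 + 0)*1) = -8*(-9 + 0) = -(-72) = -8*(-9) = 72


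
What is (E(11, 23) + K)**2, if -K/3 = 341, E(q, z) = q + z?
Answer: 978121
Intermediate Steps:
K = -1023 (K = -3*341 = -1023)
(E(11, 23) + K)**2 = ((11 + 23) - 1023)**2 = (34 - 1023)**2 = (-989)**2 = 978121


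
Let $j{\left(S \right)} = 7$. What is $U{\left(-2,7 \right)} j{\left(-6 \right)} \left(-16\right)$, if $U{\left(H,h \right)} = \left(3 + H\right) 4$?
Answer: $-448$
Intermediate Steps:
$U{\left(H,h \right)} = 12 + 4 H$
$U{\left(-2,7 \right)} j{\left(-6 \right)} \left(-16\right) = \left(12 + 4 \left(-2\right)\right) 7 \left(-16\right) = \left(12 - 8\right) 7 \left(-16\right) = 4 \cdot 7 \left(-16\right) = 28 \left(-16\right) = -448$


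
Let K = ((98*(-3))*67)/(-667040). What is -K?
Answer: -9849/333520 ≈ -0.029530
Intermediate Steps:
K = 9849/333520 (K = -294*67*(-1/667040) = -19698*(-1/667040) = 9849/333520 ≈ 0.029530)
-K = -1*9849/333520 = -9849/333520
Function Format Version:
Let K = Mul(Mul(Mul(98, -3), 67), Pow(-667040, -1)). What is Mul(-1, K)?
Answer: Rational(-9849, 333520) ≈ -0.029530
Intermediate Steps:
K = Rational(9849, 333520) (K = Mul(Mul(-294, 67), Rational(-1, 667040)) = Mul(-19698, Rational(-1, 667040)) = Rational(9849, 333520) ≈ 0.029530)
Mul(-1, K) = Mul(-1, Rational(9849, 333520)) = Rational(-9849, 333520)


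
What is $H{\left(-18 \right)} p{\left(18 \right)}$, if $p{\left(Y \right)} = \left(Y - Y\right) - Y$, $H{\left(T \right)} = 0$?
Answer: $0$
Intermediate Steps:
$p{\left(Y \right)} = - Y$ ($p{\left(Y \right)} = 0 - Y = - Y$)
$H{\left(-18 \right)} p{\left(18 \right)} = 0 \left(\left(-1\right) 18\right) = 0 \left(-18\right) = 0$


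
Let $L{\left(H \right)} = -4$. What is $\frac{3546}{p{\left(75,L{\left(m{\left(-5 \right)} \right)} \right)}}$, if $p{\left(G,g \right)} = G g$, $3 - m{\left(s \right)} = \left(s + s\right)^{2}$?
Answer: $- \frac{591}{50} \approx -11.82$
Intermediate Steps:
$m{\left(s \right)} = 3 - 4 s^{2}$ ($m{\left(s \right)} = 3 - \left(s + s\right)^{2} = 3 - \left(2 s\right)^{2} = 3 - 4 s^{2}$)
$\frac{3546}{p{\left(75,L{\left(m{\left(-5 \right)} \right)} \right)}} = \frac{3546}{75 \left(-4\right)} = \frac{3546}{-300} = 3546 \left(- \frac{1}{300}\right) = - \frac{591}{50}$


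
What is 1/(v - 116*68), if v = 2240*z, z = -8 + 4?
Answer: -1/16848 ≈ -5.9354e-5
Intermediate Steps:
z = -4
v = -8960 (v = 2240*(-4) = -8960)
1/(v - 116*68) = 1/(-8960 - 116*68) = 1/(-8960 - 7888) = 1/(-16848) = -1/16848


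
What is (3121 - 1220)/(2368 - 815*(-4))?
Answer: 1901/5628 ≈ 0.33778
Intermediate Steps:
(3121 - 1220)/(2368 - 815*(-4)) = 1901/(2368 + 3260) = 1901/5628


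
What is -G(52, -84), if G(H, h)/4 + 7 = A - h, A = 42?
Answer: -476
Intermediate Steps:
G(H, h) = 140 - 4*h (G(H, h) = -28 + 4*(42 - h) = -28 + (168 - 4*h) = 140 - 4*h)
-G(52, -84) = -(140 - 4*(-84)) = -(140 + 336) = -1*476 = -476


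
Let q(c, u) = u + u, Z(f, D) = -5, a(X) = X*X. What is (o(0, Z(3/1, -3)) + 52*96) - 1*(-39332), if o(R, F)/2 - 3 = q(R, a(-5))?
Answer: 44430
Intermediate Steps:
a(X) = X**2
q(c, u) = 2*u
o(R, F) = 106 (o(R, F) = 6 + 2*(2*(-5)**2) = 6 + 2*(2*25) = 6 + 2*50 = 6 + 100 = 106)
(o(0, Z(3/1, -3)) + 52*96) - 1*(-39332) = (106 + 52*96) - 1*(-39332) = (106 + 4992) + 39332 = 5098 + 39332 = 44430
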